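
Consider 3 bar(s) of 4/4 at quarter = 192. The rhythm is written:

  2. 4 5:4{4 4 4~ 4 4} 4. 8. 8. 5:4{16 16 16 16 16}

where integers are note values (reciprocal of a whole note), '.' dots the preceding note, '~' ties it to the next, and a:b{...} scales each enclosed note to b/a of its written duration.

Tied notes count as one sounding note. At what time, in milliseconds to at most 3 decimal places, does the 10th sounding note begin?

1. 0.0ms @ 0 + 937.5ms (3)
2. 937.5ms @ 3 + 312.5ms (1)
3. 1250.0ms @ 4 + 250.0ms (4/5)
4. 1500.0ms @ 24/5 + 250.0ms (4/5)
5. 1750.0ms @ 28/5 + 500.0ms (8/5)
6. 2250.0ms @ 36/5 + 250.0ms (4/5)
7. 2500.0ms @ 8 + 468.75ms (3/2)
8. 2968.75ms @ 19/2 + 234.375ms (3/4)
9. 3203.125ms @ 41/4 + 234.375ms (3/4)
10. 3437.5ms @ 11 + 62.5ms (1/5)
11. 3500.0ms @ 56/5 + 62.5ms (1/5)
12. 3562.5ms @ 57/5 + 62.5ms (1/5)
13. 3625.0ms @ 58/5 + 62.5ms (1/5)
14. 3687.5ms @ 59/5 + 62.5ms (1/5)

note 10 onset = 11b = 3437.5ms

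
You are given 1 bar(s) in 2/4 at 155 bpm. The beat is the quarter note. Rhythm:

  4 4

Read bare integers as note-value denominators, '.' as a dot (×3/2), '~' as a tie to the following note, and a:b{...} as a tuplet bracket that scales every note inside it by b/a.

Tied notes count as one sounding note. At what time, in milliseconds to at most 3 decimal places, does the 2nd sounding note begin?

note 2 onset = 1b = 387.097ms

1. 0.0ms @ 0 + 387.097ms (1)
2. 387.097ms @ 1 + 387.097ms (1)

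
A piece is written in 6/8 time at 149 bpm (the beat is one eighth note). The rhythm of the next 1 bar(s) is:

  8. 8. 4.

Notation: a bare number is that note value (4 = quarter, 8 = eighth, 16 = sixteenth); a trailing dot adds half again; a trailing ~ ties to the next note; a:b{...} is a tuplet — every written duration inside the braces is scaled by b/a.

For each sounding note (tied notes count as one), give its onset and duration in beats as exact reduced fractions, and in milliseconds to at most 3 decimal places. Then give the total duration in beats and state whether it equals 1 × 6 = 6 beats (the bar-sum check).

1) 0.0ms=0b +604.027ms=3/2b
2) 604.027ms=3/2b +604.027ms=3/2b
3) 1208.054ms=3b +1208.054ms=3b
Σ=6b of 6 (149bpm 6/8) — PASS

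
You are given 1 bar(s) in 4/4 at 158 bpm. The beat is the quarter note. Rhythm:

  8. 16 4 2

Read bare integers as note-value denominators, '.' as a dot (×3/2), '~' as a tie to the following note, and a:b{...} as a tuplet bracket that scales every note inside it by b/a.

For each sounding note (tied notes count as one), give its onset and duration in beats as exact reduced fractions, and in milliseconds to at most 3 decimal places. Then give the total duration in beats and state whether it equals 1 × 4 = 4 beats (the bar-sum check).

1) 0.0ms=0b +284.81ms=3/4b
2) 284.81ms=3/4b +94.937ms=1/4b
3) 379.747ms=1b +379.747ms=1b
4) 759.494ms=2b +759.494ms=2b
Σ=4b of 4 (158bpm 4/4) — PASS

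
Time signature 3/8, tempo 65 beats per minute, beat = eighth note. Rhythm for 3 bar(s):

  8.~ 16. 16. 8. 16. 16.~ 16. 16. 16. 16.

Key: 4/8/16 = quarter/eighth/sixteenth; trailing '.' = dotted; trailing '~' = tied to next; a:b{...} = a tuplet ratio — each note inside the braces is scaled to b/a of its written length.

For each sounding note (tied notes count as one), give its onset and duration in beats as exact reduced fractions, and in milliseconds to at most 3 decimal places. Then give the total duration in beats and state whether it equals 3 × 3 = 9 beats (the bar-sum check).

1) 0.0ms=0b +2076.923ms=9/4b
2) 2076.923ms=9/4b +692.308ms=3/4b
3) 2769.231ms=3b +1384.615ms=3/2b
4) 4153.846ms=9/2b +692.308ms=3/4b
5) 4846.154ms=21/4b +1384.615ms=3/2b
6) 6230.769ms=27/4b +692.308ms=3/4b
7) 6923.077ms=15/2b +692.308ms=3/4b
8) 7615.385ms=33/4b +692.308ms=3/4b
Σ=9b of 9 (65bpm 3/8) — PASS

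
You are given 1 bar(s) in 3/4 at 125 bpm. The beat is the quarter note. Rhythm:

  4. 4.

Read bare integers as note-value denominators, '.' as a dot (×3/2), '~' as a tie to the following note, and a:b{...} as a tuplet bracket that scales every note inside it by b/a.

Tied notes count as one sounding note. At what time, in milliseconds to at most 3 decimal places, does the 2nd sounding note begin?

1. 0.0ms @ 0 + 720.0ms (3/2)
2. 720.0ms @ 3/2 + 720.0ms (3/2)

note 2 onset = 3/2b = 720.0ms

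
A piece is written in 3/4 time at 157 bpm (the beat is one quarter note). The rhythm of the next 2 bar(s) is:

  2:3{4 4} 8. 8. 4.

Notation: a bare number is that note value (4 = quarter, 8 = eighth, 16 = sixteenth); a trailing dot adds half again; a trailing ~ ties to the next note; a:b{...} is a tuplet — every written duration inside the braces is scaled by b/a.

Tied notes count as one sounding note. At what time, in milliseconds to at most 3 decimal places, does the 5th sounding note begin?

note 5 onset = 9/2b = 1719.745ms

1. 0.0ms @ 0 + 573.248ms (3/2)
2. 573.248ms @ 3/2 + 573.248ms (3/2)
3. 1146.497ms @ 3 + 286.624ms (3/4)
4. 1433.121ms @ 15/4 + 286.624ms (3/4)
5. 1719.745ms @ 9/2 + 573.248ms (3/2)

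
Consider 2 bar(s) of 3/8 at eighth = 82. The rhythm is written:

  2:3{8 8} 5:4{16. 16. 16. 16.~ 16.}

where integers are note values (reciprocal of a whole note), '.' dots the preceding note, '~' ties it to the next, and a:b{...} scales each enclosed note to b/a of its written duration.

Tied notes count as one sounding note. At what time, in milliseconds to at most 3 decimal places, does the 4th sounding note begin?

note 4 onset = 18/5b = 2634.146ms

1. 0.0ms @ 0 + 1097.561ms (3/2)
2. 1097.561ms @ 3/2 + 1097.561ms (3/2)
3. 2195.122ms @ 3 + 439.024ms (3/5)
4. 2634.146ms @ 18/5 + 439.024ms (3/5)
5. 3073.171ms @ 21/5 + 439.024ms (3/5)
6. 3512.195ms @ 24/5 + 878.049ms (6/5)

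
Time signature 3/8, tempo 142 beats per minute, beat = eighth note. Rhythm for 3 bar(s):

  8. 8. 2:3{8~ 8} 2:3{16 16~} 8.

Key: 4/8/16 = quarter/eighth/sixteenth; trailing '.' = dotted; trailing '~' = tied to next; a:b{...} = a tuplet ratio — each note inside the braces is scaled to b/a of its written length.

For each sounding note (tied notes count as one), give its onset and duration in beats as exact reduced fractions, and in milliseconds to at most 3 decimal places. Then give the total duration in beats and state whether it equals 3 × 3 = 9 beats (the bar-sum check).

1) 0.0ms=0b +633.803ms=3/2b
2) 633.803ms=3/2b +633.803ms=3/2b
3) 1267.606ms=3b +1267.606ms=3b
4) 2535.211ms=6b +316.901ms=3/4b
5) 2852.113ms=27/4b +950.704ms=9/4b
Σ=9b of 9 (142bpm 3/8) — PASS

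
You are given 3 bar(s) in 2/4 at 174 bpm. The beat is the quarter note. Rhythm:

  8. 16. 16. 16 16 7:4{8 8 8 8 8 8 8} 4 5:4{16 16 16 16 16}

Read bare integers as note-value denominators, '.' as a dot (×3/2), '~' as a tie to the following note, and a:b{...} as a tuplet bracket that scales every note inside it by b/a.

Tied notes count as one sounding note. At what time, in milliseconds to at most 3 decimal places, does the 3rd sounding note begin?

note 3 onset = 9/8b = 387.931ms

1. 0.0ms @ 0 + 258.621ms (3/4)
2. 258.621ms @ 3/4 + 129.31ms (3/8)
3. 387.931ms @ 9/8 + 129.31ms (3/8)
4. 517.241ms @ 3/2 + 86.207ms (1/4)
5. 603.448ms @ 7/4 + 86.207ms (1/4)
6. 689.655ms @ 2 + 98.522ms (2/7)
7. 788.177ms @ 16/7 + 98.522ms (2/7)
8. 886.7ms @ 18/7 + 98.522ms (2/7)
9. 985.222ms @ 20/7 + 98.522ms (2/7)
10. 1083.744ms @ 22/7 + 98.522ms (2/7)
11. 1182.266ms @ 24/7 + 98.522ms (2/7)
12. 1280.788ms @ 26/7 + 98.522ms (2/7)
13. 1379.31ms @ 4 + 344.828ms (1)
14. 1724.138ms @ 5 + 68.966ms (1/5)
15. 1793.103ms @ 26/5 + 68.966ms (1/5)
16. 1862.069ms @ 27/5 + 68.966ms (1/5)
17. 1931.034ms @ 28/5 + 68.966ms (1/5)
18. 2000.0ms @ 29/5 + 68.966ms (1/5)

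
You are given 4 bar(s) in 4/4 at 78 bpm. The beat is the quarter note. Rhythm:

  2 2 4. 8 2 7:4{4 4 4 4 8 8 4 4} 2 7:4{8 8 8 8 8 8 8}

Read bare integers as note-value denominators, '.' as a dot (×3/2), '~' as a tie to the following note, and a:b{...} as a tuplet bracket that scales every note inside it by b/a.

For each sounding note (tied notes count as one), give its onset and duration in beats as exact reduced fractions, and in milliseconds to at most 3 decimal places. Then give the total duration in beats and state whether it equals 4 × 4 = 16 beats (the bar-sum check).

1) 0.0ms=0b +1538.462ms=2b
2) 1538.462ms=2b +1538.462ms=2b
3) 3076.923ms=4b +1153.846ms=3/2b
4) 4230.769ms=11/2b +384.615ms=1/2b
5) 4615.385ms=6b +1538.462ms=2b
6) 6153.846ms=8b +439.56ms=4/7b
7) 6593.407ms=60/7b +439.56ms=4/7b
8) 7032.967ms=64/7b +439.56ms=4/7b
9) 7472.527ms=68/7b +439.56ms=4/7b
10) 7912.088ms=72/7b +219.78ms=2/7b
11) 8131.868ms=74/7b +219.78ms=2/7b
12) 8351.648ms=76/7b +439.56ms=4/7b
13) 8791.209ms=80/7b +439.56ms=4/7b
14) 9230.769ms=12b +1538.462ms=2b
15) 10769.231ms=14b +219.78ms=2/7b
16) 10989.011ms=100/7b +219.78ms=2/7b
17) 11208.791ms=102/7b +219.78ms=2/7b
18) 11428.571ms=104/7b +219.78ms=2/7b
19) 11648.352ms=106/7b +219.78ms=2/7b
20) 11868.132ms=108/7b +219.78ms=2/7b
21) 12087.912ms=110/7b +219.78ms=2/7b
Σ=16b of 16 (78bpm 4/4) — PASS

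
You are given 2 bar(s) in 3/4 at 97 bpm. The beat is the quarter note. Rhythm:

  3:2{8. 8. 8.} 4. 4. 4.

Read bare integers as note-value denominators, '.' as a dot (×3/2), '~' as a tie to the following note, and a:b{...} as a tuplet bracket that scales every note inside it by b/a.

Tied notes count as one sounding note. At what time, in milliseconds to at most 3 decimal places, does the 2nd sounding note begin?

note 2 onset = 1/2b = 309.278ms

1. 0.0ms @ 0 + 309.278ms (1/2)
2. 309.278ms @ 1/2 + 309.278ms (1/2)
3. 618.557ms @ 1 + 309.278ms (1/2)
4. 927.835ms @ 3/2 + 927.835ms (3/2)
5. 1855.67ms @ 3 + 927.835ms (3/2)
6. 2783.505ms @ 9/2 + 927.835ms (3/2)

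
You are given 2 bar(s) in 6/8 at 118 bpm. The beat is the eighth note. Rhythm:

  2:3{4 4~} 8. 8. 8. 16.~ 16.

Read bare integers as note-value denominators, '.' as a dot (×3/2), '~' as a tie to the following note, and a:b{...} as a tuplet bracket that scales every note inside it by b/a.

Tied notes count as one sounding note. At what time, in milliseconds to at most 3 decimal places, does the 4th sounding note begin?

note 4 onset = 9b = 4576.271ms

1. 0.0ms @ 0 + 1525.424ms (3)
2. 1525.424ms @ 3 + 2288.136ms (9/2)
3. 3813.559ms @ 15/2 + 762.712ms (3/2)
4. 4576.271ms @ 9 + 762.712ms (3/2)
5. 5338.983ms @ 21/2 + 762.712ms (3/2)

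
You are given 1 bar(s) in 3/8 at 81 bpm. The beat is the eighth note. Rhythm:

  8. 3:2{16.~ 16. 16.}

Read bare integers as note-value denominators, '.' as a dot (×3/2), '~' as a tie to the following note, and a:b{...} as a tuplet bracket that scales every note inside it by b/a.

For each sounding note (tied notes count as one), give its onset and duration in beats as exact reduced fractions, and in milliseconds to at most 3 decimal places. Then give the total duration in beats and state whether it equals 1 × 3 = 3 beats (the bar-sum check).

1) 0.0ms=0b +1111.111ms=3/2b
2) 1111.111ms=3/2b +740.741ms=1b
3) 1851.852ms=5/2b +370.37ms=1/2b
Σ=3b of 3 (81bpm 3/8) — PASS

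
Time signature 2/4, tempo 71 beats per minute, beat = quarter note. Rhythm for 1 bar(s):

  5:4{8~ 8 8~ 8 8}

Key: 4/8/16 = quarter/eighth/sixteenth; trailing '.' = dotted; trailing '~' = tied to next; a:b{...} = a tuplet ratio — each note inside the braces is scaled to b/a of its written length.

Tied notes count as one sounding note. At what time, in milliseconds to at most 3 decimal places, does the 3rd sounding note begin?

1. 0.0ms @ 0 + 676.056ms (4/5)
2. 676.056ms @ 4/5 + 676.056ms (4/5)
3. 1352.113ms @ 8/5 + 338.028ms (2/5)

note 3 onset = 8/5b = 1352.113ms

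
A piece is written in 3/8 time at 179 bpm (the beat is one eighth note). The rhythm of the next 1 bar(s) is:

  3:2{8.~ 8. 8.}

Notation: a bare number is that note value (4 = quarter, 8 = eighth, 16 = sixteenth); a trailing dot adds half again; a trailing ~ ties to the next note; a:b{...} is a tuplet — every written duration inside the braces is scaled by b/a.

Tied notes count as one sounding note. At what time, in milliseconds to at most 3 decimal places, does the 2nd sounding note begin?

note 2 onset = 2b = 670.391ms

1. 0.0ms @ 0 + 670.391ms (2)
2. 670.391ms @ 2 + 335.196ms (1)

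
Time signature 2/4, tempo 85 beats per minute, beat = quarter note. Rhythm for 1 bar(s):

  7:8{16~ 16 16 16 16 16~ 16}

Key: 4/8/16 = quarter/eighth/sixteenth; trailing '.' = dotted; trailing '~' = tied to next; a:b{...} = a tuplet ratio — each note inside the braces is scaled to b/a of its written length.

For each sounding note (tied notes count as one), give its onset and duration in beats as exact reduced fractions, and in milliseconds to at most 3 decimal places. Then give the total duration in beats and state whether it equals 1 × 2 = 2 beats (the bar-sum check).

1) 0.0ms=0b +403.361ms=4/7b
2) 403.361ms=4/7b +201.681ms=2/7b
3) 605.042ms=6/7b +201.681ms=2/7b
4) 806.723ms=8/7b +201.681ms=2/7b
5) 1008.403ms=10/7b +403.361ms=4/7b
Σ=2b of 2 (85bpm 2/4) — PASS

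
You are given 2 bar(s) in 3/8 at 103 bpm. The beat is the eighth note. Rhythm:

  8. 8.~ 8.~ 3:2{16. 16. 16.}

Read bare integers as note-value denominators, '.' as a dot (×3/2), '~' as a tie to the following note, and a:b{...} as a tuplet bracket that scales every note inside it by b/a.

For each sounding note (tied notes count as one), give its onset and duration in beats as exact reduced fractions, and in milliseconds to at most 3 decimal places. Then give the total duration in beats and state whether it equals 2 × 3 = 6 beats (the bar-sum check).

1) 0.0ms=0b +873.786ms=3/2b
2) 873.786ms=3/2b +2038.835ms=7/2b
3) 2912.621ms=5b +291.262ms=1/2b
4) 3203.883ms=11/2b +291.262ms=1/2b
Σ=6b of 6 (103bpm 3/8) — PASS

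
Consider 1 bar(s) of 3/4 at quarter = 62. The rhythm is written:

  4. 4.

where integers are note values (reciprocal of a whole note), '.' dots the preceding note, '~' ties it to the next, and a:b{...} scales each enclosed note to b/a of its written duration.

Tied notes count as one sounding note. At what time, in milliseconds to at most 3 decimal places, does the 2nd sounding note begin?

1. 0.0ms @ 0 + 1451.613ms (3/2)
2. 1451.613ms @ 3/2 + 1451.613ms (3/2)

note 2 onset = 3/2b = 1451.613ms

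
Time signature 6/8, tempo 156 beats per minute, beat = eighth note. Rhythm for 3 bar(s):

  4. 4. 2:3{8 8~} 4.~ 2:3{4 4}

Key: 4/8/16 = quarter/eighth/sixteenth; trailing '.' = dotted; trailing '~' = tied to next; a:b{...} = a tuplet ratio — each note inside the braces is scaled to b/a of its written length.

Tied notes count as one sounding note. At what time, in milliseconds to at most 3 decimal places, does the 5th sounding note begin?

1. 0.0ms @ 0 + 1153.846ms (3)
2. 1153.846ms @ 3 + 1153.846ms (3)
3. 2307.692ms @ 6 + 576.923ms (3/2)
4. 2884.615ms @ 15/2 + 2884.615ms (15/2)
5. 5769.231ms @ 15 + 1153.846ms (3)

note 5 onset = 15b = 5769.231ms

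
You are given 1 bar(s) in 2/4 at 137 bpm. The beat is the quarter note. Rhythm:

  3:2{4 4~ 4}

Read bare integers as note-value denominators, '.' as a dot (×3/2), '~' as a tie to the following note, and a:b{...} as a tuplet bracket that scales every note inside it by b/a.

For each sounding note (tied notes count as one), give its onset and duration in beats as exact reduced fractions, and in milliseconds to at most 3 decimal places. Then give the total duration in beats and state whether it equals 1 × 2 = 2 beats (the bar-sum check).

1) 0.0ms=0b +291.971ms=2/3b
2) 291.971ms=2/3b +583.942ms=4/3b
Σ=2b of 2 (137bpm 2/4) — PASS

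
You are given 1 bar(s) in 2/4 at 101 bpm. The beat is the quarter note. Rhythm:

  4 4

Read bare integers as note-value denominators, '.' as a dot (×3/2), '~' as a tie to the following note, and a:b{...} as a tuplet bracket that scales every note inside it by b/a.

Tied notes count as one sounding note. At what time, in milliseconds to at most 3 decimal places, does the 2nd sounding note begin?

note 2 onset = 1b = 594.059ms

1. 0.0ms @ 0 + 594.059ms (1)
2. 594.059ms @ 1 + 594.059ms (1)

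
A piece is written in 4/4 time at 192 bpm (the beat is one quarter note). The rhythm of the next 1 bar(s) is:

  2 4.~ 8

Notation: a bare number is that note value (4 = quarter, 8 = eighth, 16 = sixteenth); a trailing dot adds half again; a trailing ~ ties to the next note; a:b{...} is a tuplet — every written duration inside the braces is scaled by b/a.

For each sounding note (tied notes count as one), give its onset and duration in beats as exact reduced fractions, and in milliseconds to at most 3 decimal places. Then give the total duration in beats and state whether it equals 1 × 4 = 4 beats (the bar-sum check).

1) 0.0ms=0b +625.0ms=2b
2) 625.0ms=2b +625.0ms=2b
Σ=4b of 4 (192bpm 4/4) — PASS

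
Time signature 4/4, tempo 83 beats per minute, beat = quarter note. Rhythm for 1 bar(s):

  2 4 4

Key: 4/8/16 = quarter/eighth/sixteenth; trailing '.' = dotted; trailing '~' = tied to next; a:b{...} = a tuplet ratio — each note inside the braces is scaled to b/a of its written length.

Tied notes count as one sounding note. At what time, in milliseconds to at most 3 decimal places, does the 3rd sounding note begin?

1. 0.0ms @ 0 + 1445.783ms (2)
2. 1445.783ms @ 2 + 722.892ms (1)
3. 2168.675ms @ 3 + 722.892ms (1)

note 3 onset = 3b = 2168.675ms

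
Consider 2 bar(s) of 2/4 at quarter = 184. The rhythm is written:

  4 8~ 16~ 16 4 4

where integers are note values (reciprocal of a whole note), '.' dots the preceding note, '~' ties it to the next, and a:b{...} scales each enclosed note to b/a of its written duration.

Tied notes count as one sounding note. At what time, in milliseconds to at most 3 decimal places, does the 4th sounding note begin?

note 4 onset = 3b = 978.261ms

1. 0.0ms @ 0 + 326.087ms (1)
2. 326.087ms @ 1 + 326.087ms (1)
3. 652.174ms @ 2 + 326.087ms (1)
4. 978.261ms @ 3 + 326.087ms (1)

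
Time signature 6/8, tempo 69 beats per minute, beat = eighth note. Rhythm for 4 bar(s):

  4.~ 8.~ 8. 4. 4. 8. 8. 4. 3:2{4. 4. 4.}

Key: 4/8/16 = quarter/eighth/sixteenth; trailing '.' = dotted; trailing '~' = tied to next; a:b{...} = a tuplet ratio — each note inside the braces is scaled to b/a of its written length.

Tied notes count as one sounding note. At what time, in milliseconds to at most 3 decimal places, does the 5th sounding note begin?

1. 0.0ms @ 0 + 5217.391ms (6)
2. 5217.391ms @ 6 + 2608.696ms (3)
3. 7826.087ms @ 9 + 2608.696ms (3)
4. 10434.783ms @ 12 + 1304.348ms (3/2)
5. 11739.13ms @ 27/2 + 1304.348ms (3/2)
6. 13043.478ms @ 15 + 2608.696ms (3)
7. 15652.174ms @ 18 + 1739.13ms (2)
8. 17391.304ms @ 20 + 1739.13ms (2)
9. 19130.435ms @ 22 + 1739.13ms (2)

note 5 onset = 27/2b = 11739.13ms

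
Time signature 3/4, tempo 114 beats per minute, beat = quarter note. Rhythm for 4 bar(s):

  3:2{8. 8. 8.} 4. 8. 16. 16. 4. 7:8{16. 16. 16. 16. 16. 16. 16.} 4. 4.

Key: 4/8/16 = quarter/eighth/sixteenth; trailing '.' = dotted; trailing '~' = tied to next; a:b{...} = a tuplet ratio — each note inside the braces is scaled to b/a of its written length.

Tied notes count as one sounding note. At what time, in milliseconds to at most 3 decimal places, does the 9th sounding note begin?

note 9 onset = 6b = 3157.895ms

1. 0.0ms @ 0 + 263.158ms (1/2)
2. 263.158ms @ 1/2 + 263.158ms (1/2)
3. 526.316ms @ 1 + 263.158ms (1/2)
4. 789.474ms @ 3/2 + 789.474ms (3/2)
5. 1578.947ms @ 3 + 394.737ms (3/4)
6. 1973.684ms @ 15/4 + 197.368ms (3/8)
7. 2171.053ms @ 33/8 + 197.368ms (3/8)
8. 2368.421ms @ 9/2 + 789.474ms (3/2)
9. 3157.895ms @ 6 + 225.564ms (3/7)
10. 3383.459ms @ 45/7 + 225.564ms (3/7)
11. 3609.023ms @ 48/7 + 225.564ms (3/7)
12. 3834.586ms @ 51/7 + 225.564ms (3/7)
13. 4060.15ms @ 54/7 + 225.564ms (3/7)
14. 4285.714ms @ 57/7 + 225.564ms (3/7)
15. 4511.278ms @ 60/7 + 225.564ms (3/7)
16. 4736.842ms @ 9 + 789.474ms (3/2)
17. 5526.316ms @ 21/2 + 789.474ms (3/2)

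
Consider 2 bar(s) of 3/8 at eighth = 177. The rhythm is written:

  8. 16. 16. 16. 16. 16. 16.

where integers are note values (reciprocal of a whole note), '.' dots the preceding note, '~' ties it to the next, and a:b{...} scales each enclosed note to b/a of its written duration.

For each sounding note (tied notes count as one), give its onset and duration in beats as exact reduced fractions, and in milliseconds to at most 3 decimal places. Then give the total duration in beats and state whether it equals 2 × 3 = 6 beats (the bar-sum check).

1) 0.0ms=0b +508.475ms=3/2b
2) 508.475ms=3/2b +254.237ms=3/4b
3) 762.712ms=9/4b +254.237ms=3/4b
4) 1016.949ms=3b +254.237ms=3/4b
5) 1271.186ms=15/4b +254.237ms=3/4b
6) 1525.424ms=9/2b +254.237ms=3/4b
7) 1779.661ms=21/4b +254.237ms=3/4b
Σ=6b of 6 (177bpm 3/8) — PASS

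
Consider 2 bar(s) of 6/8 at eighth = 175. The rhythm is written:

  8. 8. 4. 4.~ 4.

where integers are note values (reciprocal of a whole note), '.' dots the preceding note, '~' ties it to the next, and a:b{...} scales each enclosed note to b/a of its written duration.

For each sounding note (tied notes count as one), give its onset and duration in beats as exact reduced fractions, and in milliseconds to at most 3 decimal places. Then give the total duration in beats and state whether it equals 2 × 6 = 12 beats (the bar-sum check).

1) 0.0ms=0b +514.286ms=3/2b
2) 514.286ms=3/2b +514.286ms=3/2b
3) 1028.571ms=3b +1028.571ms=3b
4) 2057.143ms=6b +2057.143ms=6b
Σ=12b of 12 (175bpm 6/8) — PASS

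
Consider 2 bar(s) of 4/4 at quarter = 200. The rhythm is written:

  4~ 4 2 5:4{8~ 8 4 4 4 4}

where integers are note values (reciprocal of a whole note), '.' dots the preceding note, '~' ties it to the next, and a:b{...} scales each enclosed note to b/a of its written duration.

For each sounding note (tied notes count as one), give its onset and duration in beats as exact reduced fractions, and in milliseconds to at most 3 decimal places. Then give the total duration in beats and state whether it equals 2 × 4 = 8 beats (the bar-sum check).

1) 0.0ms=0b +600.0ms=2b
2) 600.0ms=2b +600.0ms=2b
3) 1200.0ms=4b +240.0ms=4/5b
4) 1440.0ms=24/5b +240.0ms=4/5b
5) 1680.0ms=28/5b +240.0ms=4/5b
6) 1920.0ms=32/5b +240.0ms=4/5b
7) 2160.0ms=36/5b +240.0ms=4/5b
Σ=8b of 8 (200bpm 4/4) — PASS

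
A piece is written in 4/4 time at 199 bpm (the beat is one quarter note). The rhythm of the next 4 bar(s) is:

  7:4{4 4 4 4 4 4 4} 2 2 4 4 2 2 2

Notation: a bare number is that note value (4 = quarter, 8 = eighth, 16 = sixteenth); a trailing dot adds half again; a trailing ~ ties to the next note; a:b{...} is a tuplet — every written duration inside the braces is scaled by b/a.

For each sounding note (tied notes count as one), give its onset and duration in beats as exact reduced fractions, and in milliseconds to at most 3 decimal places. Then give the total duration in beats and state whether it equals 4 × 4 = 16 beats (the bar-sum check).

1) 0.0ms=0b +172.29ms=4/7b
2) 172.29ms=4/7b +172.29ms=4/7b
3) 344.58ms=8/7b +172.29ms=4/7b
4) 516.87ms=12/7b +172.29ms=4/7b
5) 689.16ms=16/7b +172.29ms=4/7b
6) 861.45ms=20/7b +172.29ms=4/7b
7) 1033.74ms=24/7b +172.29ms=4/7b
8) 1206.03ms=4b +603.015ms=2b
9) 1809.045ms=6b +603.015ms=2b
10) 2412.06ms=8b +301.508ms=1b
11) 2713.568ms=9b +301.508ms=1b
12) 3015.075ms=10b +603.015ms=2b
13) 3618.09ms=12b +603.015ms=2b
14) 4221.106ms=14b +603.015ms=2b
Σ=16b of 16 (199bpm 4/4) — PASS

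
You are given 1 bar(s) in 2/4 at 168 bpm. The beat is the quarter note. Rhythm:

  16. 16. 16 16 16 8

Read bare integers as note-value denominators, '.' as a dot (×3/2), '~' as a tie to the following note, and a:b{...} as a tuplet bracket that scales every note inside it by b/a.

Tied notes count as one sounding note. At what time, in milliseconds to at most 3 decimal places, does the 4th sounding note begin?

note 4 onset = 1b = 357.143ms

1. 0.0ms @ 0 + 133.929ms (3/8)
2. 133.929ms @ 3/8 + 133.929ms (3/8)
3. 267.857ms @ 3/4 + 89.286ms (1/4)
4. 357.143ms @ 1 + 89.286ms (1/4)
5. 446.429ms @ 5/4 + 89.286ms (1/4)
6. 535.714ms @ 3/2 + 178.571ms (1/2)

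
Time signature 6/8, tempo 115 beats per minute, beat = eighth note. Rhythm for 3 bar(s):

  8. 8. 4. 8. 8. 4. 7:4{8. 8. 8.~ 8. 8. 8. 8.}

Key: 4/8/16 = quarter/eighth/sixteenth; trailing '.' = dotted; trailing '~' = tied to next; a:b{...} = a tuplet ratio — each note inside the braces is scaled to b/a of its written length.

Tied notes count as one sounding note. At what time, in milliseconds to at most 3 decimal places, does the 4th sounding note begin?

note 4 onset = 6b = 3130.435ms

1. 0.0ms @ 0 + 782.609ms (3/2)
2. 782.609ms @ 3/2 + 782.609ms (3/2)
3. 1565.217ms @ 3 + 1565.217ms (3)
4. 3130.435ms @ 6 + 782.609ms (3/2)
5. 3913.043ms @ 15/2 + 782.609ms (3/2)
6. 4695.652ms @ 9 + 1565.217ms (3)
7. 6260.87ms @ 12 + 447.205ms (6/7)
8. 6708.075ms @ 90/7 + 447.205ms (6/7)
9. 7155.28ms @ 96/7 + 894.41ms (12/7)
10. 8049.689ms @ 108/7 + 447.205ms (6/7)
11. 8496.894ms @ 114/7 + 447.205ms (6/7)
12. 8944.099ms @ 120/7 + 447.205ms (6/7)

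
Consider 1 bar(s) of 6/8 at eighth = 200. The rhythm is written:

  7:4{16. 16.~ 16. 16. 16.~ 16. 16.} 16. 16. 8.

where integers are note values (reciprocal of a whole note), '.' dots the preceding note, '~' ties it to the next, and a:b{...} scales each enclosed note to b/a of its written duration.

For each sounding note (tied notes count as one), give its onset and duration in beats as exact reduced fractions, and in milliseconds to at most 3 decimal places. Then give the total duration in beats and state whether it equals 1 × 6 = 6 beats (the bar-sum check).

1) 0.0ms=0b +128.571ms=3/7b
2) 128.571ms=3/7b +257.143ms=6/7b
3) 385.714ms=9/7b +128.571ms=3/7b
4) 514.286ms=12/7b +257.143ms=6/7b
5) 771.429ms=18/7b +128.571ms=3/7b
6) 900.0ms=3b +225.0ms=3/4b
7) 1125.0ms=15/4b +225.0ms=3/4b
8) 1350.0ms=9/2b +450.0ms=3/2b
Σ=6b of 6 (200bpm 6/8) — PASS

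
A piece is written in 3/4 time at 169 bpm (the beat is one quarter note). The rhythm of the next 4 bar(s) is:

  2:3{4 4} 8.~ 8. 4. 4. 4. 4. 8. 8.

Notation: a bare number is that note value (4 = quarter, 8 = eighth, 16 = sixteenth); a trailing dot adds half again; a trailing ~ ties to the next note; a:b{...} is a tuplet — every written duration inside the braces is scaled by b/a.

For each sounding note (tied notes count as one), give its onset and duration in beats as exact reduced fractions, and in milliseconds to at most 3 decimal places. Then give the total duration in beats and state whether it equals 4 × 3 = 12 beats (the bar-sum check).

1) 0.0ms=0b +532.544ms=3/2b
2) 532.544ms=3/2b +532.544ms=3/2b
3) 1065.089ms=3b +532.544ms=3/2b
4) 1597.633ms=9/2b +532.544ms=3/2b
5) 2130.178ms=6b +532.544ms=3/2b
6) 2662.722ms=15/2b +532.544ms=3/2b
7) 3195.266ms=9b +532.544ms=3/2b
8) 3727.811ms=21/2b +266.272ms=3/4b
9) 3994.083ms=45/4b +266.272ms=3/4b
Σ=12b of 12 (169bpm 3/4) — PASS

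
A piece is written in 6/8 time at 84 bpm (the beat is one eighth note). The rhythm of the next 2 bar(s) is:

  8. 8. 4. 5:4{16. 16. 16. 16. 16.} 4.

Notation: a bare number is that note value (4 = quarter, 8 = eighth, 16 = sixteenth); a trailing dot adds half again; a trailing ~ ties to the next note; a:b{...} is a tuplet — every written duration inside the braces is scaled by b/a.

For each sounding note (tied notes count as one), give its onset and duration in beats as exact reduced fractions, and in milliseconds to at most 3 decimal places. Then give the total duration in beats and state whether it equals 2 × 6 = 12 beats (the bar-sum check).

1) 0.0ms=0b +1071.429ms=3/2b
2) 1071.429ms=3/2b +1071.429ms=3/2b
3) 2142.857ms=3b +2142.857ms=3b
4) 4285.714ms=6b +428.571ms=3/5b
5) 4714.286ms=33/5b +428.571ms=3/5b
6) 5142.857ms=36/5b +428.571ms=3/5b
7) 5571.429ms=39/5b +428.571ms=3/5b
8) 6000.0ms=42/5b +428.571ms=3/5b
9) 6428.571ms=9b +2142.857ms=3b
Σ=12b of 12 (84bpm 6/8) — PASS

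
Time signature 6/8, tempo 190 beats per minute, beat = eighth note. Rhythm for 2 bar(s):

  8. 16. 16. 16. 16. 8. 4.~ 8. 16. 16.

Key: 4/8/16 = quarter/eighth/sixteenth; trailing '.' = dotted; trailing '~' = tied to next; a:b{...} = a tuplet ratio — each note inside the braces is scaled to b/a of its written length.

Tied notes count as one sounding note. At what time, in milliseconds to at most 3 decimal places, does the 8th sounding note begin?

1. 0.0ms @ 0 + 473.684ms (3/2)
2. 473.684ms @ 3/2 + 236.842ms (3/4)
3. 710.526ms @ 9/4 + 236.842ms (3/4)
4. 947.368ms @ 3 + 236.842ms (3/4)
5. 1184.211ms @ 15/4 + 236.842ms (3/4)
6. 1421.053ms @ 9/2 + 473.684ms (3/2)
7. 1894.737ms @ 6 + 1421.053ms (9/2)
8. 3315.789ms @ 21/2 + 236.842ms (3/4)
9. 3552.632ms @ 45/4 + 236.842ms (3/4)

note 8 onset = 21/2b = 3315.789ms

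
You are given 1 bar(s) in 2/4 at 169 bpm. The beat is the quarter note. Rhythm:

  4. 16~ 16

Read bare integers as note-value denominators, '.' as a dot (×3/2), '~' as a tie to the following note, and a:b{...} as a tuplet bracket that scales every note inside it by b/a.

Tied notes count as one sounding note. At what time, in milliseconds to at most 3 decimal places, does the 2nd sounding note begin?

1. 0.0ms @ 0 + 532.544ms (3/2)
2. 532.544ms @ 3/2 + 177.515ms (1/2)

note 2 onset = 3/2b = 532.544ms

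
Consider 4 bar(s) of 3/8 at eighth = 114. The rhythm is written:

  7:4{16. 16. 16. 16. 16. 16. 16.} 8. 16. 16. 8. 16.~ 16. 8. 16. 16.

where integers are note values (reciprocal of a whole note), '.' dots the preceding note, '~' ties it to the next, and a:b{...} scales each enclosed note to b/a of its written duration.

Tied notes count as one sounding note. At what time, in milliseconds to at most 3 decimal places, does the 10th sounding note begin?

note 10 onset = 21/4b = 2763.158ms

1. 0.0ms @ 0 + 225.564ms (3/7)
2. 225.564ms @ 3/7 + 225.564ms (3/7)
3. 451.128ms @ 6/7 + 225.564ms (3/7)
4. 676.692ms @ 9/7 + 225.564ms (3/7)
5. 902.256ms @ 12/7 + 225.564ms (3/7)
6. 1127.82ms @ 15/7 + 225.564ms (3/7)
7. 1353.383ms @ 18/7 + 225.564ms (3/7)
8. 1578.947ms @ 3 + 789.474ms (3/2)
9. 2368.421ms @ 9/2 + 394.737ms (3/4)
10. 2763.158ms @ 21/4 + 394.737ms (3/4)
11. 3157.895ms @ 6 + 789.474ms (3/2)
12. 3947.368ms @ 15/2 + 789.474ms (3/2)
13. 4736.842ms @ 9 + 789.474ms (3/2)
14. 5526.316ms @ 21/2 + 394.737ms (3/4)
15. 5921.053ms @ 45/4 + 394.737ms (3/4)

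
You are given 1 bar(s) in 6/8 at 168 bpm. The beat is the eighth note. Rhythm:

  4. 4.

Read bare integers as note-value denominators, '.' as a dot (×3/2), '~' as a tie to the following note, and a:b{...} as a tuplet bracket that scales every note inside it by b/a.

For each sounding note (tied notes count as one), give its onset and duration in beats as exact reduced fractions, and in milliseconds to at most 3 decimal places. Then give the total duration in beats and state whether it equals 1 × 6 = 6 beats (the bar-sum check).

1) 0.0ms=0b +1071.429ms=3b
2) 1071.429ms=3b +1071.429ms=3b
Σ=6b of 6 (168bpm 6/8) — PASS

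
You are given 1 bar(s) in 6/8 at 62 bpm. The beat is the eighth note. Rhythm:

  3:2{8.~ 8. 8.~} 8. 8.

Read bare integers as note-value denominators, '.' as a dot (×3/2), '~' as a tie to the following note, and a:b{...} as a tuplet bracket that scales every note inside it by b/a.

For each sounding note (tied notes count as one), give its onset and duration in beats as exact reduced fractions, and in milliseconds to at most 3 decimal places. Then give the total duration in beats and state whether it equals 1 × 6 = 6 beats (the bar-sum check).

1) 0.0ms=0b +1935.484ms=2b
2) 1935.484ms=2b +2419.355ms=5/2b
3) 4354.839ms=9/2b +1451.613ms=3/2b
Σ=6b of 6 (62bpm 6/8) — PASS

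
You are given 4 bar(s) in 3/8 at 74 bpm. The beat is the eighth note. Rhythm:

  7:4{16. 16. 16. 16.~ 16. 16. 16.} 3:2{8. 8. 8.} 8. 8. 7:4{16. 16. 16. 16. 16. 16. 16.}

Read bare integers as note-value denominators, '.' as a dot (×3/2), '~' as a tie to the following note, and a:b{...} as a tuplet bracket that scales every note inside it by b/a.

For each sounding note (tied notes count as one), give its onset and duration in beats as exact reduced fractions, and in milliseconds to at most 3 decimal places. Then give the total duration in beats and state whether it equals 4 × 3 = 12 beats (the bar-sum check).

1) 0.0ms=0b +347.49ms=3/7b
2) 347.49ms=3/7b +347.49ms=3/7b
3) 694.981ms=6/7b +347.49ms=3/7b
4) 1042.471ms=9/7b +694.981ms=6/7b
5) 1737.452ms=15/7b +347.49ms=3/7b
6) 2084.942ms=18/7b +347.49ms=3/7b
7) 2432.432ms=3b +810.811ms=1b
8) 3243.243ms=4b +810.811ms=1b
9) 4054.054ms=5b +810.811ms=1b
10) 4864.865ms=6b +1216.216ms=3/2b
11) 6081.081ms=15/2b +1216.216ms=3/2b
12) 7297.297ms=9b +347.49ms=3/7b
13) 7644.788ms=66/7b +347.49ms=3/7b
14) 7992.278ms=69/7b +347.49ms=3/7b
15) 8339.768ms=72/7b +347.49ms=3/7b
16) 8687.259ms=75/7b +347.49ms=3/7b
17) 9034.749ms=78/7b +347.49ms=3/7b
18) 9382.239ms=81/7b +347.49ms=3/7b
Σ=12b of 12 (74bpm 3/8) — PASS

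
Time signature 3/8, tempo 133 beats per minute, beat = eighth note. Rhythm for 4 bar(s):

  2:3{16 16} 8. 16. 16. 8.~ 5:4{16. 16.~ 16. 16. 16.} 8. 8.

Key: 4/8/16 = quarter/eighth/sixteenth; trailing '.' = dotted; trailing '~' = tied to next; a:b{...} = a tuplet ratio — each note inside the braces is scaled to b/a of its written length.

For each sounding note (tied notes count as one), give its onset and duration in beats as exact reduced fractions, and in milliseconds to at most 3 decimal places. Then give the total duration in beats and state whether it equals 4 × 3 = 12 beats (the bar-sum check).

1) 0.0ms=0b +338.346ms=3/4b
2) 338.346ms=3/4b +338.346ms=3/4b
3) 676.692ms=3/2b +676.692ms=3/2b
4) 1353.383ms=3b +338.346ms=3/4b
5) 1691.729ms=15/4b +338.346ms=3/4b
6) 2030.075ms=9/2b +947.368ms=21/10b
7) 2977.444ms=33/5b +541.353ms=6/5b
8) 3518.797ms=39/5b +270.677ms=3/5b
9) 3789.474ms=42/5b +270.677ms=3/5b
10) 4060.15ms=9b +676.692ms=3/2b
11) 4736.842ms=21/2b +676.692ms=3/2b
Σ=12b of 12 (133bpm 3/8) — PASS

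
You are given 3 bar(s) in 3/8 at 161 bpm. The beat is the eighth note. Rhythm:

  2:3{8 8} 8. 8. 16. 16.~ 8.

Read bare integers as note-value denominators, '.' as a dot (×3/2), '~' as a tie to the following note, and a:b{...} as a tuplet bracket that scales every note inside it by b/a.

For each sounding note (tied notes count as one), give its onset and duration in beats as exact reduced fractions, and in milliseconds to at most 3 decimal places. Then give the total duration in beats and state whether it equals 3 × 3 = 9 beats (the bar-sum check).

1) 0.0ms=0b +559.006ms=3/2b
2) 559.006ms=3/2b +559.006ms=3/2b
3) 1118.012ms=3b +559.006ms=3/2b
4) 1677.019ms=9/2b +559.006ms=3/2b
5) 2236.025ms=6b +279.503ms=3/4b
6) 2515.528ms=27/4b +838.509ms=9/4b
Σ=9b of 9 (161bpm 3/8) — PASS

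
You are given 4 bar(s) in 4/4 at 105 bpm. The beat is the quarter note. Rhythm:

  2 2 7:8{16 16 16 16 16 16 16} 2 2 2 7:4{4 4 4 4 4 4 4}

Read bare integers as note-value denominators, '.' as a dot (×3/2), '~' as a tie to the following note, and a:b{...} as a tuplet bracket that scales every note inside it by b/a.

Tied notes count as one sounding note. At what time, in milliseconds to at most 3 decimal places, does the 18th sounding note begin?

1. 0.0ms @ 0 + 1142.857ms (2)
2. 1142.857ms @ 2 + 1142.857ms (2)
3. 2285.714ms @ 4 + 163.265ms (2/7)
4. 2448.98ms @ 30/7 + 163.265ms (2/7)
5. 2612.245ms @ 32/7 + 163.265ms (2/7)
6. 2775.51ms @ 34/7 + 163.265ms (2/7)
7. 2938.776ms @ 36/7 + 163.265ms (2/7)
8. 3102.041ms @ 38/7 + 163.265ms (2/7)
9. 3265.306ms @ 40/7 + 163.265ms (2/7)
10. 3428.571ms @ 6 + 1142.857ms (2)
11. 4571.429ms @ 8 + 1142.857ms (2)
12. 5714.286ms @ 10 + 1142.857ms (2)
13. 6857.143ms @ 12 + 326.531ms (4/7)
14. 7183.673ms @ 88/7 + 326.531ms (4/7)
15. 7510.204ms @ 92/7 + 326.531ms (4/7)
16. 7836.735ms @ 96/7 + 326.531ms (4/7)
17. 8163.265ms @ 100/7 + 326.531ms (4/7)
18. 8489.796ms @ 104/7 + 326.531ms (4/7)
19. 8816.327ms @ 108/7 + 326.531ms (4/7)

note 18 onset = 104/7b = 8489.796ms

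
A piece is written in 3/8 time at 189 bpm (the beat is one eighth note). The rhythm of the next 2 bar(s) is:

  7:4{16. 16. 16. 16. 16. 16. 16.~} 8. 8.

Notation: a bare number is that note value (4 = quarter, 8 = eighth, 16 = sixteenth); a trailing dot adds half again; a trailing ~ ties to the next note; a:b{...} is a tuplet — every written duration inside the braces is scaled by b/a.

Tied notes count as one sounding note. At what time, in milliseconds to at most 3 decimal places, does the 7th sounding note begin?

note 7 onset = 18/7b = 816.327ms

1. 0.0ms @ 0 + 136.054ms (3/7)
2. 136.054ms @ 3/7 + 136.054ms (3/7)
3. 272.109ms @ 6/7 + 136.054ms (3/7)
4. 408.163ms @ 9/7 + 136.054ms (3/7)
5. 544.218ms @ 12/7 + 136.054ms (3/7)
6. 680.272ms @ 15/7 + 136.054ms (3/7)
7. 816.327ms @ 18/7 + 612.245ms (27/14)
8. 1428.571ms @ 9/2 + 476.19ms (3/2)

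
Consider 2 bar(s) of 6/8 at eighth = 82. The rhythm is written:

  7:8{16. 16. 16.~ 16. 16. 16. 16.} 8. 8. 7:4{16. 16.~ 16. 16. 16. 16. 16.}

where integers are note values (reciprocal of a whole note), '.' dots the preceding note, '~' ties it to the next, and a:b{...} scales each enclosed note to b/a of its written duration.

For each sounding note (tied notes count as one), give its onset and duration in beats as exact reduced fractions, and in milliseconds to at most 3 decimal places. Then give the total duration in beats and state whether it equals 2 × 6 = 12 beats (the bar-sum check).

1) 0.0ms=0b +627.178ms=6/7b
2) 627.178ms=6/7b +627.178ms=6/7b
3) 1254.355ms=12/7b +1254.355ms=12/7b
4) 2508.711ms=24/7b +627.178ms=6/7b
5) 3135.889ms=30/7b +627.178ms=6/7b
6) 3763.066ms=36/7b +627.178ms=6/7b
7) 4390.244ms=6b +1097.561ms=3/2b
8) 5487.805ms=15/2b +1097.561ms=3/2b
9) 6585.366ms=9b +313.589ms=3/7b
10) 6898.955ms=66/7b +627.178ms=6/7b
11) 7526.132ms=72/7b +313.589ms=3/7b
12) 7839.721ms=75/7b +313.589ms=3/7b
13) 8153.31ms=78/7b +313.589ms=3/7b
14) 8466.899ms=81/7b +313.589ms=3/7b
Σ=12b of 12 (82bpm 6/8) — PASS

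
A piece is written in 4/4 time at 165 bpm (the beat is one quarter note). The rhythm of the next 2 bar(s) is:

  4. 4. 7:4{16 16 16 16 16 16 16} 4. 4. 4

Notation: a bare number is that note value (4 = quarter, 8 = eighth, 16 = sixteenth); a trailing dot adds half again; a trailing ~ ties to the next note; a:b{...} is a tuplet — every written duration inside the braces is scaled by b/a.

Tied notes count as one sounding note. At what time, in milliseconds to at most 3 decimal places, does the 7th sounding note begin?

note 7 onset = 25/7b = 1298.701ms

1. 0.0ms @ 0 + 545.455ms (3/2)
2. 545.455ms @ 3/2 + 545.455ms (3/2)
3. 1090.909ms @ 3 + 51.948ms (1/7)
4. 1142.857ms @ 22/7 + 51.948ms (1/7)
5. 1194.805ms @ 23/7 + 51.948ms (1/7)
6. 1246.753ms @ 24/7 + 51.948ms (1/7)
7. 1298.701ms @ 25/7 + 51.948ms (1/7)
8. 1350.649ms @ 26/7 + 51.948ms (1/7)
9. 1402.597ms @ 27/7 + 51.948ms (1/7)
10. 1454.545ms @ 4 + 545.455ms (3/2)
11. 2000.0ms @ 11/2 + 545.455ms (3/2)
12. 2545.455ms @ 7 + 363.636ms (1)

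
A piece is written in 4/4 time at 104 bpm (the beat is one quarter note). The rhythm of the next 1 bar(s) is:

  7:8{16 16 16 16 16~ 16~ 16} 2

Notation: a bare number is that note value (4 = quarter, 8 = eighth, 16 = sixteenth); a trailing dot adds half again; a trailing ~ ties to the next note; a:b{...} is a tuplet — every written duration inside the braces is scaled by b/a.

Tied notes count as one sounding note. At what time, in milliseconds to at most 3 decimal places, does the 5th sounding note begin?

1. 0.0ms @ 0 + 164.835ms (2/7)
2. 164.835ms @ 2/7 + 164.835ms (2/7)
3. 329.67ms @ 4/7 + 164.835ms (2/7)
4. 494.505ms @ 6/7 + 164.835ms (2/7)
5. 659.341ms @ 8/7 + 494.505ms (6/7)
6. 1153.846ms @ 2 + 1153.846ms (2)

note 5 onset = 8/7b = 659.341ms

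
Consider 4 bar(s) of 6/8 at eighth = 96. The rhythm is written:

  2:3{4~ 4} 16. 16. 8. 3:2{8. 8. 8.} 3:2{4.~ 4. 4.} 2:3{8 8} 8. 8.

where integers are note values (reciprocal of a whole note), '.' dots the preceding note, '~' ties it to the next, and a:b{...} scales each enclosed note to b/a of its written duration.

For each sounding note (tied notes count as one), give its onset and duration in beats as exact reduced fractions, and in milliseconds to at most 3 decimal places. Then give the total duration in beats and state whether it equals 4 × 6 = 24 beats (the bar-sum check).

1) 0.0ms=0b +3750.0ms=6b
2) 3750.0ms=6b +468.75ms=3/4b
3) 4218.75ms=27/4b +468.75ms=3/4b
4) 4687.5ms=15/2b +937.5ms=3/2b
5) 5625.0ms=9b +625.0ms=1b
6) 6250.0ms=10b +625.0ms=1b
7) 6875.0ms=11b +625.0ms=1b
8) 7500.0ms=12b +2500.0ms=4b
9) 10000.0ms=16b +1250.0ms=2b
10) 11250.0ms=18b +937.5ms=3/2b
11) 12187.5ms=39/2b +937.5ms=3/2b
12) 13125.0ms=21b +937.5ms=3/2b
13) 14062.5ms=45/2b +937.5ms=3/2b
Σ=24b of 24 (96bpm 6/8) — PASS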